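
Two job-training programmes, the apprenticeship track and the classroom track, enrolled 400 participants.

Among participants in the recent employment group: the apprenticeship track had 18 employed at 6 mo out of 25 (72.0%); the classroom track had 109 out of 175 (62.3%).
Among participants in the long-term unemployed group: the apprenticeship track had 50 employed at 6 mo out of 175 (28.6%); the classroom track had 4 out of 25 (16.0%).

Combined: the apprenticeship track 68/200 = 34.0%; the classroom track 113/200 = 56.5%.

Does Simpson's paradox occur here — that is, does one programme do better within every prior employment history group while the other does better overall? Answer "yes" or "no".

yes

Within each prior employment history level (recent employment 72.0% vs 62.3%; long-term unemployed 28.6% vs 16.0%), the apprenticeship track has the higher rate every time. Pooled: 34.0% vs 56.5% — the classroom track has the higher rate overall. The two comparisons disagree.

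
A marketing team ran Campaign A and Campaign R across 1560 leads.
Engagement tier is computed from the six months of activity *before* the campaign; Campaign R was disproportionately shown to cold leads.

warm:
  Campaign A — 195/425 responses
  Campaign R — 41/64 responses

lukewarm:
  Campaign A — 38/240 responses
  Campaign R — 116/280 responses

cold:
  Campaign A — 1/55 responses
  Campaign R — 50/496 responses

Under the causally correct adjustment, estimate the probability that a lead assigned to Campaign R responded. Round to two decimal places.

Engagement tier differs across campaigns for reasons unrelated to any effect of the campaign itself, and it separately predicts the outcome — a classic confounder. We must compare within engagement tier levels.
Standardising Campaign R to the population engagement tier mix: 0.313·41/64 + 0.333·116/280 + 0.353·50/496 = 0.375.

0.37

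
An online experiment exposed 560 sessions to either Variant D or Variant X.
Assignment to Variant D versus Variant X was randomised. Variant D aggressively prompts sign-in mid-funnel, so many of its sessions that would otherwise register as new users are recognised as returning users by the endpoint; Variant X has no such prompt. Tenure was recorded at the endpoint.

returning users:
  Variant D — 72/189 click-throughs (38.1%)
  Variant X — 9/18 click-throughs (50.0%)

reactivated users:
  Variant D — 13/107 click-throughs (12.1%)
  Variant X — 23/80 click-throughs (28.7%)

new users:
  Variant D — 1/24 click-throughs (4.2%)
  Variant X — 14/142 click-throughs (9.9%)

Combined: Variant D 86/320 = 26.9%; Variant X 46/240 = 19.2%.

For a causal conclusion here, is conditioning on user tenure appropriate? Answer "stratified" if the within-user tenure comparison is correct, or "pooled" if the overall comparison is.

User tenure is downstream of the variant. One should not condition on a consequence of treatment, so the overall rates are the right comparison.
Pooled: Variant D 26.9% vs Variant X 19.2%; Variant D is higher overall.

pooled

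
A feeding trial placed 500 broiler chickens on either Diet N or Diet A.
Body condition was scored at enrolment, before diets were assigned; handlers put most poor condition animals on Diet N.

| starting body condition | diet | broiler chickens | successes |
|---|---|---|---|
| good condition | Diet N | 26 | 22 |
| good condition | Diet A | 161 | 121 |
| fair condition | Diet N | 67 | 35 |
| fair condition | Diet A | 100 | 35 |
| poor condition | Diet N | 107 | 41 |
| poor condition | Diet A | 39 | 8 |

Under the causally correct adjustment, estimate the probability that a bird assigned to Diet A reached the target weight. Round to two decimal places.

Since starting body condition is a pre-existing factor (not a product of the diet) and it affects the outcome on its own, it is a confounder. The stratified rates, not the pooled rate, identify the causal effect.
Standardising Diet A to the population starting body condition mix: 0.374·121/161 + 0.334·35/100 + 0.292·8/39 = 0.458.

0.46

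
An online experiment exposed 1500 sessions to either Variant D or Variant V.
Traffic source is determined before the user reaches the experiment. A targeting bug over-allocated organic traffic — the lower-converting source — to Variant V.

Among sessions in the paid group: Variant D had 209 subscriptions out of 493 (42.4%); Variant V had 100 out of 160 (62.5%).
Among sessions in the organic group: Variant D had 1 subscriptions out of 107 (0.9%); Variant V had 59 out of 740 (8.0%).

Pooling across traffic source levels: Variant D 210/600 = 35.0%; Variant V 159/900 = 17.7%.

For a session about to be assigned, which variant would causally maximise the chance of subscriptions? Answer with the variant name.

Variant V

Traffic source is set before the variant has any effect — it is not caused by the variant — and it independently drives the outcome. That makes it a confounder, so the causal comparison is within traffic source levels.
Within each level — paid: 42.4% vs 62.5%; organic: 0.9% vs 8.0% — Variant V is higher every time.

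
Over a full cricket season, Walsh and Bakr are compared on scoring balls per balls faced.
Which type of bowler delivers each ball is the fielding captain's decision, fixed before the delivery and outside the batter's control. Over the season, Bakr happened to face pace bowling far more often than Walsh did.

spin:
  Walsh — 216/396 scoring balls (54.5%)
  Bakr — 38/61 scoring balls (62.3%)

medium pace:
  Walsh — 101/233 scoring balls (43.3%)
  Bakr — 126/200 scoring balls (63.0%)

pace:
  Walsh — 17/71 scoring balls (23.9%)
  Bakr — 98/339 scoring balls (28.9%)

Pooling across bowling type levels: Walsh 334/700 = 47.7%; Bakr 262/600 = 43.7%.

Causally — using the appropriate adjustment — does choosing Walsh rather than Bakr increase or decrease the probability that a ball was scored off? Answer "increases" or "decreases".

The imbalance in bowling type arose from how balls faced were allocated, not from anything the player did; and bowling type independently affects the outcome. The pooled gap is confounded — condition on bowling type.
Within each level — spin: 54.5% vs 62.3%; medium pace: 43.3% vs 63.0%; pace: 23.9% vs 28.9% — Bakr is higher every time.

decreases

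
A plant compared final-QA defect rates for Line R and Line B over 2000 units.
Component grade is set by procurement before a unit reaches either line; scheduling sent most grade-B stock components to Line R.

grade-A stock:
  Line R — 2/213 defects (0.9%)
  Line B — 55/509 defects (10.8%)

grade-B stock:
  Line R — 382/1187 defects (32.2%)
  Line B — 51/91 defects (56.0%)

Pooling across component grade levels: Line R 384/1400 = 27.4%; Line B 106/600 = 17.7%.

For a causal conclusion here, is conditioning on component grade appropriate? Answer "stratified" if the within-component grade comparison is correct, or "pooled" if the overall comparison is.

stratified

Component grade is set before the line has any effect — it is not caused by the line — and it independently drives the outcome. That makes it a confounder, so the causal comparison is within component grade levels.
Within each level — grade-A stock: 0.9% vs 10.8%; grade-B stock: 32.2% vs 56.0% — Line R is lower every time.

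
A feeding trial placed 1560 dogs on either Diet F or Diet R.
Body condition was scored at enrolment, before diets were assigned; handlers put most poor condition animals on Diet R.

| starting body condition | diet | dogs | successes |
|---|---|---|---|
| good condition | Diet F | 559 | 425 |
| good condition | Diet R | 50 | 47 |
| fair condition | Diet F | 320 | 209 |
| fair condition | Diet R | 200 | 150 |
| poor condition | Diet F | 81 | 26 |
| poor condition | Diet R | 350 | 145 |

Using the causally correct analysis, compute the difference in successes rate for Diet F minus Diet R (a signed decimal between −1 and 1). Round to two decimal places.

-0.13

The stratified and pooled comparisons disagree (Diet R wins within each starting body condition; Diet F wins overall), so the answer turns on the causal role of starting body condition.
Since starting body condition is a pre-existing factor (not a product of the diet) and it affects the outcome on its own, it is a confounder. The stratified rates, not the pooled rate, identify the causal effect.
Adjusting over the population distribution of starting body condition: 0.390·(0.760−0.940) + 0.333·(0.653−0.750) + 0.276·(0.321−0.414) = -0.128.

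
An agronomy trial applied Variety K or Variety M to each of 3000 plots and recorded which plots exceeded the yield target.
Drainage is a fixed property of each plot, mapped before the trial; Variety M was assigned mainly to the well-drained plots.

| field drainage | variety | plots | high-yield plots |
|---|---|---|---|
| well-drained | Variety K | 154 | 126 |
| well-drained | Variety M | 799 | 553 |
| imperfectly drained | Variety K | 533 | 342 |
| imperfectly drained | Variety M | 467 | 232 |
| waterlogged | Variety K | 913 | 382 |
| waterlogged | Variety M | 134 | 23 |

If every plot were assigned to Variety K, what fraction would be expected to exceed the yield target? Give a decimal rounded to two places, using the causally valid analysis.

0.62

The field drainage-specific comparison favours Variety K throughout, but the pooled figures favour Variety M. The question is whether to condition on field drainage.
Field drainage is set before the variety has any effect — it is not caused by the variety — and it independently drives the outcome. That makes it a confounder, so the causal comparison is within field drainage levels.
Standardising Variety K to the population field drainage mix: 0.318·126/154 + 0.333·342/533 + 0.349·382/913 = 0.620.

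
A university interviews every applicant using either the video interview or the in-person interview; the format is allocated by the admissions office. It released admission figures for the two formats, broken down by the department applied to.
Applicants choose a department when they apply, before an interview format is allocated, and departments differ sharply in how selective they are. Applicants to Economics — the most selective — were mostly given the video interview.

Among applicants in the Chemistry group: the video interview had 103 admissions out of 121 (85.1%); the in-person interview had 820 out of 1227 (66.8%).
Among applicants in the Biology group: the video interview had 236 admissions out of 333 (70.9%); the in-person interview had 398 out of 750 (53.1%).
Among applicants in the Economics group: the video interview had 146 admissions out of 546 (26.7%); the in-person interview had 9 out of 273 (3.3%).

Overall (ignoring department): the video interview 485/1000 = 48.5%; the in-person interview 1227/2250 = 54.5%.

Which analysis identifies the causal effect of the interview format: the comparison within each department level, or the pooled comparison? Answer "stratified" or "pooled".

The imbalance in department arose from how applicants were allocated, not from anything the interview format did; and department independently affects the outcome. The pooled gap is confounded — condition on department.
Within each level — Chemistry: 85.1% vs 66.8%; Biology: 70.9% vs 53.1%; Economics: 26.7% vs 3.3% — the video interview is higher every time.

stratified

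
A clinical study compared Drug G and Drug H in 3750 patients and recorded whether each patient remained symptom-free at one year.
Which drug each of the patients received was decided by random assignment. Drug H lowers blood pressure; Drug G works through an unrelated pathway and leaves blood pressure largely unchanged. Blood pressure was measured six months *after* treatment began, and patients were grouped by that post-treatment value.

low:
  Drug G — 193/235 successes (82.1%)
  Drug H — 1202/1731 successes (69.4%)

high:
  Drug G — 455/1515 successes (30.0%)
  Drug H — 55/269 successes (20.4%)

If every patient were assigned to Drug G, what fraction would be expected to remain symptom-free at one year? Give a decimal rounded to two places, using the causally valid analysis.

0.37

The stratified and pooled comparisons disagree (Drug G wins within each blood pressure; Drug H wins overall), so the answer turns on the causal role of blood pressure.
Blood pressure here is a post-treatment variable shaped by the drug; conditioning on it would introduce bias rather than remove it. The overall comparison is the causal one.
So P(outcome | do(Drug G)) is just the pooled rate for Drug G: 648/1750 = 0.370.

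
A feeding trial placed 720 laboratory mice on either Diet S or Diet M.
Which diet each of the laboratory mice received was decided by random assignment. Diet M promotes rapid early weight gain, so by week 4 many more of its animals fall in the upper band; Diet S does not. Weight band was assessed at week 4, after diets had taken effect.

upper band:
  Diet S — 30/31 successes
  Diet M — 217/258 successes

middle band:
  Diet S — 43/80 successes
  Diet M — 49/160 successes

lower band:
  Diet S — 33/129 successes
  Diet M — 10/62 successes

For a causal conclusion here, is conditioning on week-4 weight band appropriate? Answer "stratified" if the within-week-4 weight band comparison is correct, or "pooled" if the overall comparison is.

pooled

Stratifying would compare diets among laboratory mice the diets themselves sorted into week-4 weight band groups — a form of selection on an intermediate. The unconditioned pooled rates give the total causal effect.
Pooled: Diet S 44.2% vs Diet M 57.5%; Diet M is higher overall.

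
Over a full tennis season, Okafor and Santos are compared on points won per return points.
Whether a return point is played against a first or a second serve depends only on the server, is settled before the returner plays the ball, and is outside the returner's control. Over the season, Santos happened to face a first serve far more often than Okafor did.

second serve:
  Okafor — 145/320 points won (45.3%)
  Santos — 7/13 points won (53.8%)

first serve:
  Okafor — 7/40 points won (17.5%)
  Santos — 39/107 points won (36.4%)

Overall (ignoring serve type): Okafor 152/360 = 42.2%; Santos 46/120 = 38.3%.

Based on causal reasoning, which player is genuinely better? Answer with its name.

Santos

The serve type-specific comparison favours Santos throughout, but the pooled figures favour Okafor. The question is whether to condition on serve type.
Serve type satisfies the back-door criterion: it is not a descendant of the player, and it blocks the spurious path from player to outcome. Adjusting for it (i.e., using the within-serve type rates) gives the causal effect.
Within each level — second serve: 45.3% vs 53.8%; first serve: 17.5% vs 36.4% — Santos is higher every time.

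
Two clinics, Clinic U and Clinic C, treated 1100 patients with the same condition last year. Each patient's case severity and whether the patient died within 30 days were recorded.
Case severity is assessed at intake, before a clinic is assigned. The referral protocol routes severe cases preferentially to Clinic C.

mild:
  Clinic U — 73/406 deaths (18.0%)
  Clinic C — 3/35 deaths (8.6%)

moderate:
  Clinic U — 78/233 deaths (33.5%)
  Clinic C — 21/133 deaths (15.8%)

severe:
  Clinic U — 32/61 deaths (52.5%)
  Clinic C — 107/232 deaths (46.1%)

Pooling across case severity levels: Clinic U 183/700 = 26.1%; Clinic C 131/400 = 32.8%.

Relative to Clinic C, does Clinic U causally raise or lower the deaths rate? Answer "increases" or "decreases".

The imbalance in case severity arose from how patients were allocated, not from anything the clinic did; and case severity independently affects the outcome. The pooled gap is confounded — condition on case severity.
Within each level — mild: 18.0% vs 8.6%; moderate: 33.5% vs 15.8%; severe: 52.5% vs 46.1% — Clinic C is lower every time.

increases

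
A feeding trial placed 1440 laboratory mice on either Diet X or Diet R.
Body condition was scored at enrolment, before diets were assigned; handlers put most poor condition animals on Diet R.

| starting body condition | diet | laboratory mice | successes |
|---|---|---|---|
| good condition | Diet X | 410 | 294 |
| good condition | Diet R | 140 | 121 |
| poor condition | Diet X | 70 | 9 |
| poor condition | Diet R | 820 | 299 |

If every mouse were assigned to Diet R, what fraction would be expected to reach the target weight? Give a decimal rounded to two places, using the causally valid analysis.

0.56

The starting body condition-specific comparison favours Diet R throughout, but the pooled figures favour Diet X. The question is whether to condition on starting body condition.
The imbalance in starting body condition arose from how laboratory mice were allocated, not from anything the diet did; and starting body condition independently affects the outcome. The pooled gap is confounded — condition on starting body condition.
Standardising Diet R to the population starting body condition mix: 0.382·121/140 + 0.618·299/820 = 0.555.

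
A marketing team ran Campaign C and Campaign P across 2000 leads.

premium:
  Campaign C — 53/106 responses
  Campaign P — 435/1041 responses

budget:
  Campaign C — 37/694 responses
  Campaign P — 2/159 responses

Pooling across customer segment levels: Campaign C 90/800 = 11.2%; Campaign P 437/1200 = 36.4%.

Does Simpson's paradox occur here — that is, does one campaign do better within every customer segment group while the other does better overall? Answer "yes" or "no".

yes

Within each customer segment level (premium 50.0% vs 41.8%; budget 5.3% vs 1.3%), Campaign C has the higher rate every time. Pooled: 11.2% vs 36.4% — Campaign P has the higher rate overall. The two comparisons disagree.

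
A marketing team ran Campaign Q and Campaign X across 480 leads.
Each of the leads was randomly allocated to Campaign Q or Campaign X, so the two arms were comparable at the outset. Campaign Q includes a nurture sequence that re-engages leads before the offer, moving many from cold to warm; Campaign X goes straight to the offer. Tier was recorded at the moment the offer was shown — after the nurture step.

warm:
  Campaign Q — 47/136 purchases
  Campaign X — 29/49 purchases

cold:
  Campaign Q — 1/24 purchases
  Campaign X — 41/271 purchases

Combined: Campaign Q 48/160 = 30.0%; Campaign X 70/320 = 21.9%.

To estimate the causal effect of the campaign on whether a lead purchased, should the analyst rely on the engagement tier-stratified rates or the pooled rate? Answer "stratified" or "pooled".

pooled

The engagement tier-specific comparison favours Campaign X throughout, but the pooled figures favour Campaign Q. The question is whether to condition on engagement tier.
Engagement tier is downstream of the campaign. One should not condition on a consequence of treatment, so the overall rates are the right comparison.
Pooled: Campaign Q 30.0% vs Campaign X 21.9%; Campaign Q is higher overall.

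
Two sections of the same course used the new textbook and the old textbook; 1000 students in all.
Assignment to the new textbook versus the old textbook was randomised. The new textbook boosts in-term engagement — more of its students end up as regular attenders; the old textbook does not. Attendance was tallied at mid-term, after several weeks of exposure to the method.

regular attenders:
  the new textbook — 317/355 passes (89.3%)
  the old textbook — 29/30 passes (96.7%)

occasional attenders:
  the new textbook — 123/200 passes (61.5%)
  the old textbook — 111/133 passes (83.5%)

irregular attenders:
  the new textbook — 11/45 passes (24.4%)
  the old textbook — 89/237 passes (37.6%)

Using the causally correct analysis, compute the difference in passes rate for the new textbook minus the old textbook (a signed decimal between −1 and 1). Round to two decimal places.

+0.18

Within every mid-term attendance level the old textbook has the higher rate, yet pooled the new textbook does — Simpson's reversal.
Because the teaching method influences mid-term attendance, mid-term attendance is a post-treatment mediator, not a confounder. Stratifying on it would bias the estimate; the causal effect is the crude pooled difference.
The causal difference is the pooled difference: 0.752 − 0.573 = +0.179.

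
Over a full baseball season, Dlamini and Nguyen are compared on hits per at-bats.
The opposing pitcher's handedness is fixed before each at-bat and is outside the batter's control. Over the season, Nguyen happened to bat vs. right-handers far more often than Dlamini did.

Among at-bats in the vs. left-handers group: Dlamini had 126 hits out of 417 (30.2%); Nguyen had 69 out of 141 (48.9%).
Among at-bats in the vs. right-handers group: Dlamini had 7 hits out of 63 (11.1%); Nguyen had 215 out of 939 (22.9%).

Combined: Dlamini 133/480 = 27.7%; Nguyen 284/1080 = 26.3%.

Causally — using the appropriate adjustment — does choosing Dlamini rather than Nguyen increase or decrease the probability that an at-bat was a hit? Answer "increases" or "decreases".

decreases

The pitcher handedness-specific comparison favours Nguyen throughout, but the pooled figures favour Dlamini. The question is whether to condition on pitcher handedness.
Nothing the player does changes pitcher handedness; the imbalance is an allocation artefact. With pitcher handedness also predicting the outcome, the pooled figure is confounded, and the within-stratum comparison is the causal one.
Within each level — vs. left-handers: 30.2% vs 48.9%; vs. right-handers: 11.1% vs 22.9% — Nguyen is higher every time.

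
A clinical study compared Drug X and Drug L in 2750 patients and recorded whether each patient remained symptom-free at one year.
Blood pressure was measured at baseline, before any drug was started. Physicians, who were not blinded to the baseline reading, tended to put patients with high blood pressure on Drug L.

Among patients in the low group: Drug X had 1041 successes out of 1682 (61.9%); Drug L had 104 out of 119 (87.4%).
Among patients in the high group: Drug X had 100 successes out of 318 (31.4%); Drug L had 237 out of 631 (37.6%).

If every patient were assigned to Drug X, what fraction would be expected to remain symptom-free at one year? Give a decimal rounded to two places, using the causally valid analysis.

Blood pressure differs across drugs for reasons unrelated to any effect of the drug itself, and it separately predicts the outcome — a classic confounder. We must compare within blood pressure levels.
Standardising Drug X to the population blood pressure mix: 0.655·1041/1682 + 0.345·100/318 = 0.514.

0.51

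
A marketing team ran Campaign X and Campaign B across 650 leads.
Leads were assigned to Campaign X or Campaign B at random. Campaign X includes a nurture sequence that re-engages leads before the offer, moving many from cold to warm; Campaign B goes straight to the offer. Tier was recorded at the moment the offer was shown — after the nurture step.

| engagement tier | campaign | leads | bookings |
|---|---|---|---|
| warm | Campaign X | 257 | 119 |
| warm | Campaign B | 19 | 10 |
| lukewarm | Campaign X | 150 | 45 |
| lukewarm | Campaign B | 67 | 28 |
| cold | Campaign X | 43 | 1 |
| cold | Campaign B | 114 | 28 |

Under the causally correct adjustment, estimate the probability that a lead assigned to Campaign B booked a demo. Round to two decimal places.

0.33

Engagement tier here is a post-treatment variable shaped by the campaign; conditioning on it would introduce bias rather than remove it. The overall comparison is the causal one.
So P(outcome | do(Campaign B)) is just the pooled rate for Campaign B: 66/200 = 0.330.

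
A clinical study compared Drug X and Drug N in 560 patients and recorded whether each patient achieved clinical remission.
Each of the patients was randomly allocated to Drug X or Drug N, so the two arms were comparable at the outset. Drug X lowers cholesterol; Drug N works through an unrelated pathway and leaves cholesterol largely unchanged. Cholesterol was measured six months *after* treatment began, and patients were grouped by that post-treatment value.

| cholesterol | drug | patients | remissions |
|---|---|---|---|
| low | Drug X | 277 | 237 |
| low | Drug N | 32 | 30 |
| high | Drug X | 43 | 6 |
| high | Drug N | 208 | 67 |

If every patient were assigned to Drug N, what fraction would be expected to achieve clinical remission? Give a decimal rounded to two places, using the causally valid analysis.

0.40

The distribution of cholesterol is itself part of what the drug does — it is an intermediate outcome. Holding it fixed would remove that part of the effect; the total effect is the pooled difference.
So P(outcome | do(Drug N)) is just the pooled rate for Drug N: 97/240 = 0.404.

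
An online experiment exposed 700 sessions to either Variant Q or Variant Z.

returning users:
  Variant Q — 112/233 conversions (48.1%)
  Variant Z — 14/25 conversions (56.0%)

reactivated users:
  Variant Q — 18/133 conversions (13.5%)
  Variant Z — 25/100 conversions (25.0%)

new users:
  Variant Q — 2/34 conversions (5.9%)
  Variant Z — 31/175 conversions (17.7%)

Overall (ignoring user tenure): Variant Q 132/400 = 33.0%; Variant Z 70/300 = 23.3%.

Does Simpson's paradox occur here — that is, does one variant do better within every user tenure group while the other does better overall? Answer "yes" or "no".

Within each user tenure level (returning users 48.1% vs 56.0%; reactivated users 13.5% vs 25.0%; new users 5.9% vs 17.7%), Variant Z has the higher rate every time. Pooled: 33.0% vs 23.3% — Variant Q has the higher rate overall. The two comparisons disagree.

yes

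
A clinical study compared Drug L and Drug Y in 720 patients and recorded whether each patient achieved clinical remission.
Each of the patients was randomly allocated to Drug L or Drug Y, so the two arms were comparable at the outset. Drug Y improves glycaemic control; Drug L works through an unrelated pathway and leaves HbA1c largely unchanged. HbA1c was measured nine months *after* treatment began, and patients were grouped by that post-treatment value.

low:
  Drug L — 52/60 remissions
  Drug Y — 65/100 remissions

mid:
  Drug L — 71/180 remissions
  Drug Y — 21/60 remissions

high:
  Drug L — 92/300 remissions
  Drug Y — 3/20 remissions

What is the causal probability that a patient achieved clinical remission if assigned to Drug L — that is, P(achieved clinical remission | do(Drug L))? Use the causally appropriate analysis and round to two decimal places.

0.40

Stratifying would compare drugs among patients the drugs themselves sorted into HbA1c groups — a form of selection on an intermediate. The unconditioned pooled rates give the total causal effect.
So P(outcome | do(Drug L)) is just the pooled rate for Drug L: 215/540 = 0.398.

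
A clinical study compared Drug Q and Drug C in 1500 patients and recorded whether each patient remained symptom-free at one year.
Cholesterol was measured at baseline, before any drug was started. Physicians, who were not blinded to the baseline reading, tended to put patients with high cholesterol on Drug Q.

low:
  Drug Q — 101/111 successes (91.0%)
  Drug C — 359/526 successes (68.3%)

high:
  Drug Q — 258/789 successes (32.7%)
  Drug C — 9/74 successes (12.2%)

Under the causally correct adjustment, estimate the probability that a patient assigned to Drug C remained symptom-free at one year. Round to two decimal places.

0.36

Here cholesterol is a common cause — it drives both which drug a case falls under and the outcome. The crude comparison mixes populations; the stratum-specific rates are the causally relevant ones.
Standardising Drug C to the population cholesterol mix: 0.425·359/526 + 0.575·9/74 = 0.360.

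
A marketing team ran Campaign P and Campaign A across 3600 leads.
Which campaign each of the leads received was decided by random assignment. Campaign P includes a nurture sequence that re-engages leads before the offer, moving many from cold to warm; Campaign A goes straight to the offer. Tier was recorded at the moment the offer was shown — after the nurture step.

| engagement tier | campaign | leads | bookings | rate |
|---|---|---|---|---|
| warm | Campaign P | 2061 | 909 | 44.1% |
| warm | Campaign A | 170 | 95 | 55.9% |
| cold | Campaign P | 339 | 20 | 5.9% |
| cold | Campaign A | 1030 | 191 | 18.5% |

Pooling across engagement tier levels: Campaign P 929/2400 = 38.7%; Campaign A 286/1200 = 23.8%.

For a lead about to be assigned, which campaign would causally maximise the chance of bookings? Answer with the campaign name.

Campaign P

Engagement tier is downstream of the campaign. One should not condition on a consequence of treatment, so the overall rates are the right comparison.
Pooled: Campaign P 38.7% vs Campaign A 23.8%; Campaign P is higher overall.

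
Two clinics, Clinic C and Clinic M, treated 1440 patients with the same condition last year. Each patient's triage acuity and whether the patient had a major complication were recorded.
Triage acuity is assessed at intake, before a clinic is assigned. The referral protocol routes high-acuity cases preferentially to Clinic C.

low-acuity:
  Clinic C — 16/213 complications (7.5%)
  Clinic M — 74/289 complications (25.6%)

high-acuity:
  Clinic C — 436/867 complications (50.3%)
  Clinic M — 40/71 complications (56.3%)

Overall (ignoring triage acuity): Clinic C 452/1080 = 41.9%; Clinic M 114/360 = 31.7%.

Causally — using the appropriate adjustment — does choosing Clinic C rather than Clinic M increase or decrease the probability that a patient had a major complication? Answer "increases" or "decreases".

Within every triage acuity level Clinic C has the lower rate, yet pooled Clinic M does — Simpson's reversal.
Triage acuity satisfies the back-door criterion: it is not a descendant of the clinic, and it blocks the spurious path from clinic to outcome. Adjusting for it (i.e., using the within-triage acuity rates) gives the causal effect.
Within each level — low-acuity: 7.5% vs 25.6%; high-acuity: 50.3% vs 56.3% — Clinic C is lower every time.

decreases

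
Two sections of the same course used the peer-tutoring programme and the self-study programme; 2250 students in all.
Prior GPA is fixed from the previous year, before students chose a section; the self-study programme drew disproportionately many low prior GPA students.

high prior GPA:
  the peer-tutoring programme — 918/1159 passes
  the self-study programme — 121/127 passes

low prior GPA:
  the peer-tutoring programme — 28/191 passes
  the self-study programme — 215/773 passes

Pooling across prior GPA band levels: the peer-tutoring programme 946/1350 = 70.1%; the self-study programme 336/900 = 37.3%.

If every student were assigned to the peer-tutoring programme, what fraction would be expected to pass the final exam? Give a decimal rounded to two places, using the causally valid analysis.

0.52

The prior GPA band-specific comparison favours the self-study programme throughout, but the pooled figures favour the peer-tutoring programme. The question is whether to condition on prior GPA band.
Since prior GPA band is a pre-existing factor (not a product of the teaching method) and it affects the outcome on its own, it is a confounder. The stratified rates, not the pooled rate, identify the causal effect.
Standardising the peer-tutoring programme to the population prior GPA band mix: 0.572·918/1159 + 0.428·28/191 = 0.516.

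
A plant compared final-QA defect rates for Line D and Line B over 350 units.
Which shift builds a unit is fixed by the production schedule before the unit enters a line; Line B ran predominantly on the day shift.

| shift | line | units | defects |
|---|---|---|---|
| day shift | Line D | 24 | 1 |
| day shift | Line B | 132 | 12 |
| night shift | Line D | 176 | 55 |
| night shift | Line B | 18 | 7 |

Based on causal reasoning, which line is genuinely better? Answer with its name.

Line D

Within every shift level Line D has the lower rate, yet pooled Line B does — Simpson's reversal.
Shift satisfies the back-door criterion: it is not a descendant of the line, and it blocks the spurious path from line to outcome. Adjusting for it (i.e., using the within-shift rates) gives the causal effect.
Within each level — day shift: 4.2% vs 9.1%; night shift: 31.2% vs 38.9% — Line D is lower every time.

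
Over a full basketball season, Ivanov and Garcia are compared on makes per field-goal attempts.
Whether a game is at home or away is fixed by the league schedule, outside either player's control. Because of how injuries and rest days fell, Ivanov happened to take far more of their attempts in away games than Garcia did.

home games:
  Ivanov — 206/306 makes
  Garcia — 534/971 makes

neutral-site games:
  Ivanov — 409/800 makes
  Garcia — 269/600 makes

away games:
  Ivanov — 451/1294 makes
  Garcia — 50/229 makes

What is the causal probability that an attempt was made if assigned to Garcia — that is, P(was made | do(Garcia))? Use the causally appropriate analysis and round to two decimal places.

0.40

The stratified and pooled comparisons disagree (Ivanov wins within each game venue; Garcia wins overall), so the answer turns on the causal role of game venue.
Here game venue is a common cause — it drives both which player a case falls under and the outcome. The crude comparison mixes populations; the stratum-specific rates are the causally relevant ones.
Standardising Garcia to the population game venue mix: 0.304·534/971 + 0.333·269/600 + 0.363·50/229 = 0.396.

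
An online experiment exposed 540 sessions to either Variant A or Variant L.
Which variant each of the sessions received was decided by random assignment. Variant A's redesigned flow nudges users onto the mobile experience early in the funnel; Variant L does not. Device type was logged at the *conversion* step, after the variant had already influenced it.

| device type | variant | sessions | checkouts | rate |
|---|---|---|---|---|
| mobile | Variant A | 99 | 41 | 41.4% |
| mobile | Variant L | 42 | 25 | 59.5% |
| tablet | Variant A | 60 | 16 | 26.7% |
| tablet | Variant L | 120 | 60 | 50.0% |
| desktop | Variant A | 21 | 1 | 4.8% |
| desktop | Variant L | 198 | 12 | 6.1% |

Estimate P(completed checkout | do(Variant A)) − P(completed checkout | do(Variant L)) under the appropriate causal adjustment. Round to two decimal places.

Device type is recorded after the variant and is itself shifted by it — it sits on the causal path from variant to outcome. Conditioning on a mediator would strip out part of the effect we want; the pooled comparison gives the total causal effect.
The causal difference is the pooled difference: 0.322 − 0.269 = +0.053.

+0.05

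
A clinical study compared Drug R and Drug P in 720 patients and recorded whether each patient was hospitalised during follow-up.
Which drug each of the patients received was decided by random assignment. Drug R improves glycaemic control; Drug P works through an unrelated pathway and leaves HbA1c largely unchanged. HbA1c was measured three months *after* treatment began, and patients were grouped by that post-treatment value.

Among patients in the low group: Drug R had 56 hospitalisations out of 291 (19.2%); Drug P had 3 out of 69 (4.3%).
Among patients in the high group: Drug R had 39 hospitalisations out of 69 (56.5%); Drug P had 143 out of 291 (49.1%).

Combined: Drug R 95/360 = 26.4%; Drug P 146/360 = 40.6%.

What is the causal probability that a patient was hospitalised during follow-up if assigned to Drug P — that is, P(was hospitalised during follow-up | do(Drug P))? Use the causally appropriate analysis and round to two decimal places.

HbA1c lies on the pathway drug → HbA1c → outcome, so adjusting for it blocks the indirect effect. For the total causal effect of drug, use the unadjusted pooled rates.
So P(outcome | do(Drug P)) is just the pooled rate for Drug P: 146/360 = 0.406.

0.41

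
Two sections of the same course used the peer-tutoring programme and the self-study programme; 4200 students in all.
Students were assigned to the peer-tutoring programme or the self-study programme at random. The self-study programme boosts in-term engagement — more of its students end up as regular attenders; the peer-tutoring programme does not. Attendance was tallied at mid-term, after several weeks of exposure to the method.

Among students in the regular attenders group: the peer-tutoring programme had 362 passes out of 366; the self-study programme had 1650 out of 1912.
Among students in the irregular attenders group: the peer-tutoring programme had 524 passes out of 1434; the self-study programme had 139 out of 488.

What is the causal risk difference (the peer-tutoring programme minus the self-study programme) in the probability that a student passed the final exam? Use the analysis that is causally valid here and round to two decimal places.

Mid-term attendance lies on the pathway teaching method → mid-term attendance → outcome, so adjusting for it blocks the indirect effect. For the total causal effect of teaching method, use the unadjusted pooled rates.
The causal difference is the pooled difference: 0.492 − 0.745 = -0.253.

-0.25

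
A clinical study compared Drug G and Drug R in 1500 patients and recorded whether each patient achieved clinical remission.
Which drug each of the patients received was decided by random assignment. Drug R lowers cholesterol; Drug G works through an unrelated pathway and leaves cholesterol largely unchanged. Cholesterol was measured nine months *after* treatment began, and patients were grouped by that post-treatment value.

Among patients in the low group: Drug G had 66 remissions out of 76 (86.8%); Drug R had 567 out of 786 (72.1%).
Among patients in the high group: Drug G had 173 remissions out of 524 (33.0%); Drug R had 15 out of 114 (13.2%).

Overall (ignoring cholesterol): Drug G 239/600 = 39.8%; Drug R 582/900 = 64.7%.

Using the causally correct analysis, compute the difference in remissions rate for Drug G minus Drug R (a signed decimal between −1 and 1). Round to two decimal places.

-0.25

Because the drug influences cholesterol, cholesterol is a post-treatment mediator, not a confounder. Stratifying on it would bias the estimate; the causal effect is the crude pooled difference.
The causal difference is the pooled difference: 0.398 − 0.647 = -0.248.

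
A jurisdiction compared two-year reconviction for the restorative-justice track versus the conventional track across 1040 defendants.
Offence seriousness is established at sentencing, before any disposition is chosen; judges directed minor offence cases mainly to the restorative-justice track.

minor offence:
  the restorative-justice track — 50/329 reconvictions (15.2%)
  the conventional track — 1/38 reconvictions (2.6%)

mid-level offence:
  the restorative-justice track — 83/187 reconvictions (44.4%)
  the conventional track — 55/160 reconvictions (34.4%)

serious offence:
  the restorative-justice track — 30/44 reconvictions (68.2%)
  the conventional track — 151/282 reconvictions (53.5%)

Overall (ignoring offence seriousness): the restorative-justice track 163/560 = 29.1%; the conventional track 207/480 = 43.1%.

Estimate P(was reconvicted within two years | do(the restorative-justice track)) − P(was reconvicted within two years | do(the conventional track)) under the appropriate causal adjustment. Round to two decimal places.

+0.12

Since offence seriousness is a pre-existing factor (not a product of the disposition) and it affects the outcome on its own, it is a confounder. The stratified rates, not the pooled rate, identify the causal effect.
Adjusting over the population distribution of offence seriousness: 0.353·(0.152−0.026) + 0.334·(0.444−0.344) + 0.313·(0.682−0.535) = +0.124.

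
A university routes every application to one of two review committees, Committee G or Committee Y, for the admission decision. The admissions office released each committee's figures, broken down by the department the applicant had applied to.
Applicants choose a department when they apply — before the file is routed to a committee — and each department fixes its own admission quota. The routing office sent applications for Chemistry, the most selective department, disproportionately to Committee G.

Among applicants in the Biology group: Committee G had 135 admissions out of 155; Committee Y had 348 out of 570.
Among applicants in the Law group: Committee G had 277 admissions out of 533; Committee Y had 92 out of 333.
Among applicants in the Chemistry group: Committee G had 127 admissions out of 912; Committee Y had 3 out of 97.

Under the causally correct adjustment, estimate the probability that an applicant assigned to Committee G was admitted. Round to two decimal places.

0.47

Department is set before the review committee has any effect — it is not caused by the review committee — and it independently drives the outcome. That makes it a confounder, so the causal comparison is within department levels.
Standardising Committee G to the population department mix: 0.279·135/155 + 0.333·277/533 + 0.388·127/912 = 0.470.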